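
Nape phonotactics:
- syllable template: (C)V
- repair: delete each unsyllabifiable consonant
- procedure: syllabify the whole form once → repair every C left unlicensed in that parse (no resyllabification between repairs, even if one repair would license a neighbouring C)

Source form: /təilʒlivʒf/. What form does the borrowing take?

təili

The consonants /l/, /ʒ/, /v/, /ʒ/, /f/ cannot be parsed into a legal (C)V syllable (no codas are permitted; onsets are limited to one consonant).
Deletion applies to /l/, /ʒ/, /v/, /ʒ/, /f/.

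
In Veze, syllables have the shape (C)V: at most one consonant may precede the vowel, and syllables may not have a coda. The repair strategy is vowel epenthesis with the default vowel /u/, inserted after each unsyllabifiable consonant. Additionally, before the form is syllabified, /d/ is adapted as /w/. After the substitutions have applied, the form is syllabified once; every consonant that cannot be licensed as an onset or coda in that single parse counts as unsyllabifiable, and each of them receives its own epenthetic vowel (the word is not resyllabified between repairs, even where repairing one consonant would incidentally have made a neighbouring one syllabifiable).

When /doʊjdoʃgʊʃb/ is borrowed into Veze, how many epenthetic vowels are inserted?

4

After substitution the input is /woʊjwoʃgʊʃb/.
The unsyllabifiable consonants are /j/, /ʃ/, /ʃ/, /b/; each receives one epenthetic vowel.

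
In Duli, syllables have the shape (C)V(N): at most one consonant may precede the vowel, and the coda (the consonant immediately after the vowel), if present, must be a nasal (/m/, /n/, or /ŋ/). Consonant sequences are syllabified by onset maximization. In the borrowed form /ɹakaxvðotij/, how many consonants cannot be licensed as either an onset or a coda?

Syllabifying with onset maximization leaves /x/, /v/, /j/ stranded (only a nasal (/m/, /n/, or /ŋ/) is licensed in coda position; onsets are limited to one consonant).

3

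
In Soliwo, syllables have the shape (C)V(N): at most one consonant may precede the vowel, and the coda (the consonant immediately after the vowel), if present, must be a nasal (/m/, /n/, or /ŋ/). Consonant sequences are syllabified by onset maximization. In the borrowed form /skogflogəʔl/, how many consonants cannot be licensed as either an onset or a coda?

The consonants /s/, /g/, /f/, /ʔ/, /l/ cannot be parsed into a legal (C)V(N) syllable (only a nasal (/m/, /n/, or /ŋ/) is licensed in coda position; onsets are limited to one consonant).

5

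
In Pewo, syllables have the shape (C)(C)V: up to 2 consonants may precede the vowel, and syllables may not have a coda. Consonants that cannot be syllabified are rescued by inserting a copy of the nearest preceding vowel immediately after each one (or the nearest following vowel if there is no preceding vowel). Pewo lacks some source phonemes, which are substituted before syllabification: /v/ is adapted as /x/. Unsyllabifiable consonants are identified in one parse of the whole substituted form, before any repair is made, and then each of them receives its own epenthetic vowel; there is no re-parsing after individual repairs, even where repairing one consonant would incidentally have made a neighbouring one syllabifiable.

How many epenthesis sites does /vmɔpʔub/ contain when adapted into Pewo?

1

After substitution the input is /xmɔpʔub/.
The unsyllabifiable consonants are /b/; each receives one epenthetic vowel.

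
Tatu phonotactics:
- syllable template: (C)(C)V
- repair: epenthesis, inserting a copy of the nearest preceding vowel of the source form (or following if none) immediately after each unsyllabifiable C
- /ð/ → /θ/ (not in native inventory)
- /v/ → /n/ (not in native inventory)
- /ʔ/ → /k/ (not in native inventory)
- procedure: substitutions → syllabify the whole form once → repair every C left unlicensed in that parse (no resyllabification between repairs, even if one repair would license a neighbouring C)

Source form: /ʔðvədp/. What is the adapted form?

kəθnədəpə

Substitution: /ʔ/ → /k/, /ð/ → /θ/, /v/ → /n/, giving /kθnədp/.
The consonants /k/, /d/, /p/ cannot be parsed into a legal (C)(C)V syllable (no codas are permitted; onsets may contain at most 2 consonants).
Epenthesis after each stranded consonant: /k/ → /kə/, /d/ → /də/, /p/ → /pə/.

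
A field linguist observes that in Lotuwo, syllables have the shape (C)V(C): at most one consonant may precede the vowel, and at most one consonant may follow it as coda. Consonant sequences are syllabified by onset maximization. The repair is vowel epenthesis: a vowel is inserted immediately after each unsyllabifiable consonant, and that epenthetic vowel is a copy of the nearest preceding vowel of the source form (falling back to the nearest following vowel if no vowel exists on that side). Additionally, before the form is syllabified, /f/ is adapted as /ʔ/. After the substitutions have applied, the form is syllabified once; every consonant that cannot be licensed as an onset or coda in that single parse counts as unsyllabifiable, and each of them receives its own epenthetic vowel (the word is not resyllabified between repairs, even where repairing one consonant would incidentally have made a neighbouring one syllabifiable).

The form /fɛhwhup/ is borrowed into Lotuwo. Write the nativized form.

Substitution: /f/ → /ʔ/, giving /ʔɛhwhup/.
Under (C)V(C), the unsyllabifiable consonants are /w/ (at most one coda consonant is licensed; onsets are limited to one consonant).
Each unlicensed consonant becomes the onset of a new syllable: /w/ → /wɛ/.

ʔɛhwɛhup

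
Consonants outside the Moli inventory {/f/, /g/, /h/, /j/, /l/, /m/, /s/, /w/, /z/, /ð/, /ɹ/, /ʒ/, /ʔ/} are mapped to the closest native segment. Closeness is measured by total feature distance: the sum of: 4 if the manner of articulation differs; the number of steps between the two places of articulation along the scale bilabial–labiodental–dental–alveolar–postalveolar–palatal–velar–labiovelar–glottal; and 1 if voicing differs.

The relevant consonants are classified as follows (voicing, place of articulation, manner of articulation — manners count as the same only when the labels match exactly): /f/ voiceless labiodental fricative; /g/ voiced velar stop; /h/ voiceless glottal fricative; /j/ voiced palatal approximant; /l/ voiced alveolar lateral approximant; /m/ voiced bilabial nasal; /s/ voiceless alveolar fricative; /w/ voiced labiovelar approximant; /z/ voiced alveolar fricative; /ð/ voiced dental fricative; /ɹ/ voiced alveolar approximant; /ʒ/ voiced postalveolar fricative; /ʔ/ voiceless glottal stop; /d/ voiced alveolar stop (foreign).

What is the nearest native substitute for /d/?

g

/g/ is closest: same manner (stop), place distance 3 (alveolar→velar), same voicing; total 3. Next closest is /l/ at distance 4.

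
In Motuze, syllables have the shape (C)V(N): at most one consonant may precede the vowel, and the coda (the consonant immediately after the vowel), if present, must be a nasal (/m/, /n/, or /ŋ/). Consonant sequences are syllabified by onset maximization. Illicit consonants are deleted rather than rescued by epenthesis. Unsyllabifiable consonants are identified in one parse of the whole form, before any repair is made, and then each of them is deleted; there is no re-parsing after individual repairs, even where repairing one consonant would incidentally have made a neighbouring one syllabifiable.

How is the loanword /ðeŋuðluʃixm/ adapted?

ðeŋuluʃi

The consonants /ð/, /x/, /m/ cannot be parsed into a legal (C)V(N) syllable (only a nasal (/m/, /n/, or /ŋ/) is licensed in coda position; onsets are limited to one consonant).
Each unlicensed consonant is deleted: /ð/, /x/, /m/.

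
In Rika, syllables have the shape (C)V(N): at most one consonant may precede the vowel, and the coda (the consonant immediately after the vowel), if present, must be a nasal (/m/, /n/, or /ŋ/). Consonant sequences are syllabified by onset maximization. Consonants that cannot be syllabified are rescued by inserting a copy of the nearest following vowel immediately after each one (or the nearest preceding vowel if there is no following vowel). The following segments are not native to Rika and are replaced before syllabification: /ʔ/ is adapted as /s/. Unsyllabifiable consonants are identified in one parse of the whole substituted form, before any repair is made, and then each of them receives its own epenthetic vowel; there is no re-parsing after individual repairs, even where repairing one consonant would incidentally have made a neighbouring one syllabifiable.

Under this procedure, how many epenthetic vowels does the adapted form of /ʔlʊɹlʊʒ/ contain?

3

After substitution the input is /slʊɹlʊʒ/.
The unsyllabifiable consonants are /s/, /ɹ/, /ʒ/; each receives one epenthetic vowel.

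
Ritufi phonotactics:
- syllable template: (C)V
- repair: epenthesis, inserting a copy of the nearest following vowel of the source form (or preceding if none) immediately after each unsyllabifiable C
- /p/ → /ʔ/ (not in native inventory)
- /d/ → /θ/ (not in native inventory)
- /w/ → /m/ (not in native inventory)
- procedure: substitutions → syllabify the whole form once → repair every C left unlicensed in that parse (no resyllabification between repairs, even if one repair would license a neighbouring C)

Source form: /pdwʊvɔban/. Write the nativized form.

Substitution: /p/ → /ʔ/, /d/ → /θ/, /w/ → /m/, giving /ʔθmʊvɔban/.
The consonants /ʔ/, /θ/, /n/ cannot be parsed into a legal (C)V syllable (no codas are permitted; onsets are limited to one consonant).
Each unlicensed consonant becomes the onset of a new syllable: /ʔ/ → /ʔʊ/, /θ/ → /θʊ/, /n/ → /na/.

ʔʊθʊmʊvɔbana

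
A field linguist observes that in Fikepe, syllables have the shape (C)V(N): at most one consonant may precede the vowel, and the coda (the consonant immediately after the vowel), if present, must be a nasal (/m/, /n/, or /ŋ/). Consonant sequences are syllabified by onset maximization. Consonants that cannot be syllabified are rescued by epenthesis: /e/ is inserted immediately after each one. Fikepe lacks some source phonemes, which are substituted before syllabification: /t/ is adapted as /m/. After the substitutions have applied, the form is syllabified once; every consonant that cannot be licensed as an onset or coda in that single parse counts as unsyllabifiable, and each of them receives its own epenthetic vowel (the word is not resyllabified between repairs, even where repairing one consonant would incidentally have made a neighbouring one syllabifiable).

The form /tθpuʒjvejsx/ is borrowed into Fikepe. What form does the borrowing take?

meθepuʒejevejesexe

Substitution: /t/ → /m/, giving /mθpuʒjvejsx/.
The consonants /m/, /θ/, /ʒ/, /j/, /j/, /s/, /x/ cannot be parsed into a legal (C)V(N) syllable (only a nasal (/m/, /n/, or /ŋ/) is licensed in coda position; onsets are limited to one consonant).
Inserting the epenthetic vowel yields /m/ → /me/, /θ/ → /θe/, /ʒ/ → /ʒe/, /j/ → /je/, /j/ → /je/, /s/ → /se/, /x/ → /xe/.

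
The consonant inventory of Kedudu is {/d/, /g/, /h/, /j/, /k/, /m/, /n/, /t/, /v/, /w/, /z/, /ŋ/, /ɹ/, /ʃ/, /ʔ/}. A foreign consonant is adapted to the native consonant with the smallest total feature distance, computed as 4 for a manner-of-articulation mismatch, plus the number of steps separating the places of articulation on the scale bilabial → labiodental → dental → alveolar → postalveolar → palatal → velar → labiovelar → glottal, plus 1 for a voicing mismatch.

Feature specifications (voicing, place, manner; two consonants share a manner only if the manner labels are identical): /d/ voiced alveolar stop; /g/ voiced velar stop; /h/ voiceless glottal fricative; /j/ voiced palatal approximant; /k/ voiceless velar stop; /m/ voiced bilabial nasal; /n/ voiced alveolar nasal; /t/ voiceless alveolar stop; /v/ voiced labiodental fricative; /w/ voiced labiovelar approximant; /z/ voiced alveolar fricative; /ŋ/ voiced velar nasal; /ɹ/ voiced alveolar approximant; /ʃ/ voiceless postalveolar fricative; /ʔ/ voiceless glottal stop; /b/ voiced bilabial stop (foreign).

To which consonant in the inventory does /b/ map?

/d/ is closest: same manner (stop), place distance 3 (bilabial→alveolar), same voicing; total 3. Next closest is /m/ at distance 4.

d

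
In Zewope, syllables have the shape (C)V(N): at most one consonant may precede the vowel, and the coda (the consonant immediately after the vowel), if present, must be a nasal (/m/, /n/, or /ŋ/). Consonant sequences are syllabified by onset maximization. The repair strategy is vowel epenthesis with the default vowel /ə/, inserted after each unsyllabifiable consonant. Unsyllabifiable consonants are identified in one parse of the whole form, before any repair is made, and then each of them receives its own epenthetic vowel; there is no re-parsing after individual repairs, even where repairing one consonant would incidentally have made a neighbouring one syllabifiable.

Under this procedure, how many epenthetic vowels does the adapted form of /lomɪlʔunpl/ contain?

3

The unsyllabifiable consonants are /l/, /p/, /l/; each receives one epenthetic vowel.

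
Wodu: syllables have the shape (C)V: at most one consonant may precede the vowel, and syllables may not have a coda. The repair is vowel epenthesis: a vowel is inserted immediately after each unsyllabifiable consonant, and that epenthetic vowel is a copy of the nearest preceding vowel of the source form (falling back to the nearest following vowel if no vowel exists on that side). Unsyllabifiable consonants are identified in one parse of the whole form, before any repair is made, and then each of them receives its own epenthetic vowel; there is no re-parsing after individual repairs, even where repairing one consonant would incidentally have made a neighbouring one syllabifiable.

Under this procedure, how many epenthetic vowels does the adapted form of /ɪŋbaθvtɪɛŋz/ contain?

The unsyllabifiable consonants are /ŋ/, /θ/, /v/, /ŋ/, /z/; each receives one epenthetic vowel.

5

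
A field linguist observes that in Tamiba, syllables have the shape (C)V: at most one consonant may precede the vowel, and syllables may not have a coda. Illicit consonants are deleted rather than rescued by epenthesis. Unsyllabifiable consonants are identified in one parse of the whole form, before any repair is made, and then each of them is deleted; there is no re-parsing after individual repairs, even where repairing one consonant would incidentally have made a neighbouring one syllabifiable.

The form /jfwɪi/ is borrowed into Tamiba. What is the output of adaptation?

wɪi

Under (C)V, the unsyllabifiable consonants are /j/, /f/ (no codas are permitted; onsets are limited to one consonant).
Each unlicensed consonant is deleted: /j/, /f/.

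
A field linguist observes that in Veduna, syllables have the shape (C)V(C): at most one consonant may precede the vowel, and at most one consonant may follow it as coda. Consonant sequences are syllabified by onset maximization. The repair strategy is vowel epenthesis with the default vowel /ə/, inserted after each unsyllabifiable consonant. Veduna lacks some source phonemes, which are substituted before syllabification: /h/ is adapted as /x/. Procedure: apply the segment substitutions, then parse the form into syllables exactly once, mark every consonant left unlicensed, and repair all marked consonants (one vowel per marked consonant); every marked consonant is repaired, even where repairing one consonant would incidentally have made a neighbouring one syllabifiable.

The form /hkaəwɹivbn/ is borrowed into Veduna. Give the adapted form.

xəkaəwɹivbənə

Substitution: /h/ → /x/, giving /xkaəwɹivbn/.
Under (C)V(C), the unsyllabifiable consonants are /x/, /b/, /n/ (at most one coda consonant is licensed; onsets are limited to one consonant).
Epenthesis after each stranded consonant: /x/ → /xə/, /b/ → /bə/, /n/ → /nə/.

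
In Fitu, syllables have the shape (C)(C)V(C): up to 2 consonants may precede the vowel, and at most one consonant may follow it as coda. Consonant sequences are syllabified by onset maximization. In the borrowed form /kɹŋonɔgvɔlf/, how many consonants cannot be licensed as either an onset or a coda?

Syllabifying with onset maximization leaves /k/, /f/ stranded (at most one coda consonant is licensed; onsets may contain at most 2 consonants).

2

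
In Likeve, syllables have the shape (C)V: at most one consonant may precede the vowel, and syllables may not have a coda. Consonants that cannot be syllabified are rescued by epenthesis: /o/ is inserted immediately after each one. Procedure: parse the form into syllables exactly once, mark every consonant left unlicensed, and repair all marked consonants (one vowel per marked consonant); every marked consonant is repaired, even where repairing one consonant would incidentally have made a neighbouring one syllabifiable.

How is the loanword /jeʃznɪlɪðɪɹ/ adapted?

Under (C)V, the unsyllabifiable consonants are /ʃ/, /z/, /ɹ/ (no codas are permitted; onsets are limited to one consonant).
Each unlicensed consonant becomes the onset of a new syllable: /ʃ/ → /ʃo/, /z/ → /zo/, /ɹ/ → /ɹo/.

jeʃozonɪlɪðɪɹo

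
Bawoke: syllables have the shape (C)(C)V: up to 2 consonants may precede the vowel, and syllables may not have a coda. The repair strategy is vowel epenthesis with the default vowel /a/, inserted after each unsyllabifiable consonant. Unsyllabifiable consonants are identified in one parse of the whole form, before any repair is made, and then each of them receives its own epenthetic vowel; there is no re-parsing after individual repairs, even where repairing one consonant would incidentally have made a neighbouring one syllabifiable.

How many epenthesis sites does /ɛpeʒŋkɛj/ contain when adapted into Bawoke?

2

The unsyllabifiable consonants are /ʒ/, /j/; each receives one epenthetic vowel.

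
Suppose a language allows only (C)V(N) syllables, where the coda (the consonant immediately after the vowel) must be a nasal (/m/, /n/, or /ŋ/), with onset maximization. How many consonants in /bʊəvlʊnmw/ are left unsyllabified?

Under (C)V(N), the unsyllabifiable consonants are /v/, /m/, /w/ (only a nasal (/m/, /n/, or /ŋ/) is licensed in coda position; onsets are limited to one consonant).

3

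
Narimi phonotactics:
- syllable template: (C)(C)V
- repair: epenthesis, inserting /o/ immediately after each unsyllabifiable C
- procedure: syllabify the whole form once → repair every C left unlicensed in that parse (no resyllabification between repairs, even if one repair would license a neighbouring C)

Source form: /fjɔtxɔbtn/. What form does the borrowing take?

fjɔtxɔbotono

The consonants /b/, /t/, /n/ cannot be parsed into a legal (C)(C)V syllable (no codas are permitted; onsets may contain at most 2 consonants).
Inserting the epenthetic vowel yields /b/ → /bo/, /t/ → /to/, /n/ → /no/.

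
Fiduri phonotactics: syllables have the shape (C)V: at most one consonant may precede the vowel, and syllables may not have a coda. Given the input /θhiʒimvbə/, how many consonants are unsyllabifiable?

Syllabifying with onset maximization leaves /θ/, /m/, /v/ stranded (no codas are permitted; onsets are limited to one consonant).

3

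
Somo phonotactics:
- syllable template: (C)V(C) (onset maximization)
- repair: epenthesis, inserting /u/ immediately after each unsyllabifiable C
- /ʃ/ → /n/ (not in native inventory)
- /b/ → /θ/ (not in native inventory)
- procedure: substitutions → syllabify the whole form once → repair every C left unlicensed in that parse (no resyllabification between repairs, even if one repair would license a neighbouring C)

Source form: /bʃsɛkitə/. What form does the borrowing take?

θunusɛkitə

Substitution: /b/ → /θ/, /ʃ/ → /n/, giving /θnsɛkitə/.
The consonants /θ/, /n/ cannot be parsed into a legal (C)V(C) syllable (at most one coda consonant is licensed; onsets are limited to one consonant).
Inserting the epenthetic vowel yields /θ/ → /θu/, /n/ → /nu/.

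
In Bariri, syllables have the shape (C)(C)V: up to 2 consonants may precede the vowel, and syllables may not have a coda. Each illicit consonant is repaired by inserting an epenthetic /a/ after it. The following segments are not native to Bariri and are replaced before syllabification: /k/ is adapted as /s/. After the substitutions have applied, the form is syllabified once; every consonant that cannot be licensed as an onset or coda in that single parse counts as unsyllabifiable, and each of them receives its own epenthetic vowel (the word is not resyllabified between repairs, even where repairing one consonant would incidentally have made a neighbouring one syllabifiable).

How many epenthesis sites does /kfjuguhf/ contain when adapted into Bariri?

3

After substitution the input is /sfjuguhf/.
The unsyllabifiable consonants are /s/, /h/, /f/; each receives one epenthetic vowel.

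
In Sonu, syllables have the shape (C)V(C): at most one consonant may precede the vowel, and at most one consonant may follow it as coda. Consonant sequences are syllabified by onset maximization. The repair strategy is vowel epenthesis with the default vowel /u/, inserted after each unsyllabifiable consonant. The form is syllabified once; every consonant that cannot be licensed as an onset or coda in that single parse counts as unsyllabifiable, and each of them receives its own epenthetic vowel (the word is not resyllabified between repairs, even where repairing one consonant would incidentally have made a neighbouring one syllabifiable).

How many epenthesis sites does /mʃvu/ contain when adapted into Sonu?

2

The unsyllabifiable consonants are /m/, /ʃ/; each receives one epenthetic vowel.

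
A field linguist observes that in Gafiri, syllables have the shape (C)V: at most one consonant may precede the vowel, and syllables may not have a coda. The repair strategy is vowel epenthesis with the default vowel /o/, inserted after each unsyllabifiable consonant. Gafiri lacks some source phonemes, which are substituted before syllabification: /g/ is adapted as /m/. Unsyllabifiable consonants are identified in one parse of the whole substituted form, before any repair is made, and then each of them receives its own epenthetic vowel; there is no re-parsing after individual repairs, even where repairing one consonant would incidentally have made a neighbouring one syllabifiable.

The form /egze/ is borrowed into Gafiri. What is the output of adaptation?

emoze

Substitution: /g/ → /m/, giving /emze/.
Syllabifying with onset maximization leaves /m/ stranded (no codas are permitted; onsets are limited to one consonant).
Epenthesis after each stranded consonant: /m/ → /mo/.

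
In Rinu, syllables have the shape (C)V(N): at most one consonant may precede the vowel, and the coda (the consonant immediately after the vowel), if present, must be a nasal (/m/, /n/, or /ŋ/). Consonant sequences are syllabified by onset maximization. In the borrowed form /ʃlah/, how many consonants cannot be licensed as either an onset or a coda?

2

Syllabifying with onset maximization leaves /ʃ/, /h/ stranded (only a nasal (/m/, /n/, or /ŋ/) is licensed in coda position; onsets are limited to one consonant).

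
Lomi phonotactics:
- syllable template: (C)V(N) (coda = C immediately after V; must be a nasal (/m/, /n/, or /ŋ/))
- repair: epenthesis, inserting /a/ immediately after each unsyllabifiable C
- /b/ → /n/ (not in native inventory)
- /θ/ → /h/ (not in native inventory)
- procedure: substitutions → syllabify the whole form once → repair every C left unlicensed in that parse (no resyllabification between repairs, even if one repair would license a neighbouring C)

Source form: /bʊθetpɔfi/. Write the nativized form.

Substitution: /b/ → /n/, /θ/ → /h/, giving /nʊhetpɔfi/.
The consonants /t/ cannot be parsed into a legal (C)V(N) syllable (only a nasal (/m/, /n/, or /ŋ/) is licensed in coda position; onsets are limited to one consonant).
Epenthesis after each stranded consonant: /t/ → /ta/.

nʊhetapɔfi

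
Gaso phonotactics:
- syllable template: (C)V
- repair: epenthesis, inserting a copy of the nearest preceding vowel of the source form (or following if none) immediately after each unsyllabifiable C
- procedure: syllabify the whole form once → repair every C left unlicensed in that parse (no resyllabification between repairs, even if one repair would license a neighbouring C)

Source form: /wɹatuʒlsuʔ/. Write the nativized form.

waɹatuʒulusuʔu

Under (C)V, the unsyllabifiable consonants are /w/, /ʒ/, /l/, /ʔ/ (no codas are permitted; onsets are limited to one consonant).
Inserting the epenthetic vowel yields /w/ → /wa/, /ʒ/ → /ʒu/, /l/ → /lu/, /ʔ/ → /ʔu/.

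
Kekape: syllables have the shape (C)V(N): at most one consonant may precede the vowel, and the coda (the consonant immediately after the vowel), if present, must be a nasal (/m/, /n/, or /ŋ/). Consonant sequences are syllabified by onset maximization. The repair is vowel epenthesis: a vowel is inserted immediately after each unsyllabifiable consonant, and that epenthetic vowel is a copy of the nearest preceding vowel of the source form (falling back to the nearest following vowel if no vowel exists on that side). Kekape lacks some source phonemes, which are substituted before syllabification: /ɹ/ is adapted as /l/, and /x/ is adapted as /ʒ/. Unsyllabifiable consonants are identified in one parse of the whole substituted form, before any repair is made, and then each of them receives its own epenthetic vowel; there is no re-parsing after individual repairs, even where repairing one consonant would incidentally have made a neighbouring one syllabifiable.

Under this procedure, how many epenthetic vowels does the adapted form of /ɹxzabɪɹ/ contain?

After substitution the input is /lʒzabɪl/.
The unsyllabifiable consonants are /l/, /ʒ/, /l/; each receives one epenthetic vowel.

3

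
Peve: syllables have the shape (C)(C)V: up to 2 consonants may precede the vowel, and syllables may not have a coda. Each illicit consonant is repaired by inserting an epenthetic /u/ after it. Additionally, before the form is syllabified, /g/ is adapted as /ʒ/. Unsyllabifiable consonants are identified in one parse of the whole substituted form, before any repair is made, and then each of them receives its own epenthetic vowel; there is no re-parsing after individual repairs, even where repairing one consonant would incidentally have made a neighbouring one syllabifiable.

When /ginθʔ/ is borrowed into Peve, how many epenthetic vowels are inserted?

After substitution the input is /ʒinθʔ/.
The unsyllabifiable consonants are /n/, /θ/, /ʔ/; each receives one epenthetic vowel.

3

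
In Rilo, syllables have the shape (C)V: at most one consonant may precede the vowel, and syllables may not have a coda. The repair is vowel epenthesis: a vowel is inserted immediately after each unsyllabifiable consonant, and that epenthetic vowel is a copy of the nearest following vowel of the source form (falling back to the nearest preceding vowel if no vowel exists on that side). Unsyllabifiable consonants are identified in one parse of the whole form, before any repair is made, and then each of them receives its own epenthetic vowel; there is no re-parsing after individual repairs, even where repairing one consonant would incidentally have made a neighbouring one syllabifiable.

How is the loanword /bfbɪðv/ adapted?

Under (C)V, the unsyllabifiable consonants are /b/, /f/, /ð/, /v/ (no codas are permitted; onsets are limited to one consonant).
Inserting the epenthetic vowel yields /b/ → /bɪ/, /f/ → /fɪ/, /ð/ → /ðɪ/, /v/ → /vɪ/.

bɪfɪbɪðɪvɪ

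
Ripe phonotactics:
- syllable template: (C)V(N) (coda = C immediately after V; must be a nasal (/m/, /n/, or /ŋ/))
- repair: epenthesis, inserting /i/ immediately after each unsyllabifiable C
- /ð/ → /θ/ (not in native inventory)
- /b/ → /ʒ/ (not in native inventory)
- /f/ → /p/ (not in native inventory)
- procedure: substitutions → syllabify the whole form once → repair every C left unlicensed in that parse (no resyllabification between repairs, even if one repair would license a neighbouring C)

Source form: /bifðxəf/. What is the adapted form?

Substitution: /b/ → /ʒ/, /f/ → /p/, /ð/ → /θ/, giving /ʒipθxəp/.
Under (C)V(N), the unsyllabifiable consonants are /p/, /θ/, /p/ (only a nasal (/m/, /n/, or /ŋ/) is licensed in coda position; onsets are limited to one consonant).
Inserting the epenthetic vowel yields /p/ → /pi/, /θ/ → /θi/, /p/ → /pi/.

ʒipiθixəpi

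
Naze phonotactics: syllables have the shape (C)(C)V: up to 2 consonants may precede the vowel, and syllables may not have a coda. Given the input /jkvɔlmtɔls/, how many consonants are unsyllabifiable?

Syllabifying with onset maximization leaves /j/, /l/, /l/, /s/ stranded (no codas are permitted; onsets may contain at most 2 consonants).

4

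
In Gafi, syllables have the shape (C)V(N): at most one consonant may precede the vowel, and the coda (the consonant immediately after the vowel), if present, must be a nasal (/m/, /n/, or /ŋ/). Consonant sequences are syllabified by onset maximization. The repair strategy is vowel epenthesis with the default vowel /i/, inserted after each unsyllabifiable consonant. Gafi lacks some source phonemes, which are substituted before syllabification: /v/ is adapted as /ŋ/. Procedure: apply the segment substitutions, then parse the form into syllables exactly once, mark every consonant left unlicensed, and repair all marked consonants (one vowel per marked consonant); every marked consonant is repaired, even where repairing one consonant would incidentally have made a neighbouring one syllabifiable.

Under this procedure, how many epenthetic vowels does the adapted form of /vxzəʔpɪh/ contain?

4

After substitution the input is /ŋxzəʔpɪh/.
The unsyllabifiable consonants are /ŋ/, /x/, /ʔ/, /h/; each receives one epenthetic vowel.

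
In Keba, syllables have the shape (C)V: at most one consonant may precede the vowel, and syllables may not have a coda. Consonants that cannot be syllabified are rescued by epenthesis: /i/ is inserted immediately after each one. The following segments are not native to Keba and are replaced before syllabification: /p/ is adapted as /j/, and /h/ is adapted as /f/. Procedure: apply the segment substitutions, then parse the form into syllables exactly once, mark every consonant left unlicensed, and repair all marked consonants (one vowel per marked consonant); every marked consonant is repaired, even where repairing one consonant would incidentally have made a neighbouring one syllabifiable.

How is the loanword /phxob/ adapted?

Substitution: /p/ → /j/, /h/ → /f/, giving /jfxob/.
Under (C)V, the unsyllabifiable consonants are /j/, /f/, /b/ (no codas are permitted; onsets are limited to one consonant).
Epenthesis after each stranded consonant: /j/ → /ji/, /f/ → /fi/, /b/ → /bi/.

jifixobi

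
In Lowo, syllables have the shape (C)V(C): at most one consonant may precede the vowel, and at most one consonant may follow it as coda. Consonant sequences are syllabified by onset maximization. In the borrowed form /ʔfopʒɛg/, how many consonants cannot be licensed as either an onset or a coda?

Syllabifying with onset maximization leaves /ʔ/ stranded (at most one coda consonant is licensed; onsets are limited to one consonant).

1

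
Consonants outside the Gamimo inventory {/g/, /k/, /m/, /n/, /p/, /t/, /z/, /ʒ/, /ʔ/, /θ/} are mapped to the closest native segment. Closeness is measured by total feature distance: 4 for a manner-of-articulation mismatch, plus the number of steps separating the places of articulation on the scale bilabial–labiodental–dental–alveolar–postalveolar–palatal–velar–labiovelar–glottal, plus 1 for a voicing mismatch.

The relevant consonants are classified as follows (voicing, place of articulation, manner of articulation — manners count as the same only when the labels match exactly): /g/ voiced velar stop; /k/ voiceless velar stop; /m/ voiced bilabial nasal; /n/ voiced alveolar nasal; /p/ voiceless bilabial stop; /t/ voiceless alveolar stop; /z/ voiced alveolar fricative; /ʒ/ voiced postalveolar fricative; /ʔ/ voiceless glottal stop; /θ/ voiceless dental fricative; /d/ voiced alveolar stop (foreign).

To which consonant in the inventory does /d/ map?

t

/t/ is closest: same manner (stop), place distance 0 (alveolar→alveolar), voicing differs (+1); total 1. Next closest is /g/ at distance 3.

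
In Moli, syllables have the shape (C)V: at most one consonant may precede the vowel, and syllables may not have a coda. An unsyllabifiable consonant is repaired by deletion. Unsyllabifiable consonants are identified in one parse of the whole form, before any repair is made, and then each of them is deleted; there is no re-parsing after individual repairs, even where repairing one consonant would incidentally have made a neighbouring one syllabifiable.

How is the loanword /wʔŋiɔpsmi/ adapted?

ŋiɔmi

The consonants /w/, /ʔ/, /p/, /s/ cannot be parsed into a legal (C)V syllable (no codas are permitted; onsets are limited to one consonant).
Deletion applies to /w/, /ʔ/, /p/, /s/.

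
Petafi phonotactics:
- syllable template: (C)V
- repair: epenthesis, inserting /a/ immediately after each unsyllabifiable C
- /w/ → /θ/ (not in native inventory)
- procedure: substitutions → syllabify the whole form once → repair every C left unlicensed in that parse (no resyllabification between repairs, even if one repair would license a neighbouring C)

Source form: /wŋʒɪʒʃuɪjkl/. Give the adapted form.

θaŋaʒɪʒaʃuɪjakala

Substitution: /w/ → /θ/, giving /θŋʒɪʒʃuɪjkl/.
Under (C)V, the unsyllabifiable consonants are /θ/, /ŋ/, /ʒ/, /j/, /k/, /l/ (no codas are permitted; onsets are limited to one consonant).
Each unlicensed consonant becomes the onset of a new syllable: /θ/ → /θa/, /ŋ/ → /ŋa/, /ʒ/ → /ʒa/, /j/ → /ja/, /k/ → /ka/, /l/ → /la/.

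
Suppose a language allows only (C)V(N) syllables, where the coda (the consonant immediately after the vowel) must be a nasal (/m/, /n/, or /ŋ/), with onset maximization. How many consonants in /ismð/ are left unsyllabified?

The consonants /s/, /m/, /ð/ cannot be parsed into a legal (C)V(N) syllable (only a nasal (/m/, /n/, or /ŋ/) is licensed in coda position; onsets are limited to one consonant).

3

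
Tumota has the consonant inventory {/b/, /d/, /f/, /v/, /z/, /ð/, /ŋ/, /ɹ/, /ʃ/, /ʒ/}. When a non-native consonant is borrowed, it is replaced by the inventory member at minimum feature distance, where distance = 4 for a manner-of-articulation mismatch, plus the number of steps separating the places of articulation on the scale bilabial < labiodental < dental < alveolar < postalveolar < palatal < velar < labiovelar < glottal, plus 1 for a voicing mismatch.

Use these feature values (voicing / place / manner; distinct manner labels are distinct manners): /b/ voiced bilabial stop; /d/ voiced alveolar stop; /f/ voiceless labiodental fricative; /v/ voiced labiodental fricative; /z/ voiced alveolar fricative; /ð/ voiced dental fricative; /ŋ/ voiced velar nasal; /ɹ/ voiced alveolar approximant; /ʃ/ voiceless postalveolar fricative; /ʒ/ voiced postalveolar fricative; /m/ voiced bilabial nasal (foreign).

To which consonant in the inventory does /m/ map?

b

/b/ is closest: manner differs (nasal→stop, +4), place distance 0 (bilabial→bilabial), same voicing; total 4. Next closest is /v/ at distance 5.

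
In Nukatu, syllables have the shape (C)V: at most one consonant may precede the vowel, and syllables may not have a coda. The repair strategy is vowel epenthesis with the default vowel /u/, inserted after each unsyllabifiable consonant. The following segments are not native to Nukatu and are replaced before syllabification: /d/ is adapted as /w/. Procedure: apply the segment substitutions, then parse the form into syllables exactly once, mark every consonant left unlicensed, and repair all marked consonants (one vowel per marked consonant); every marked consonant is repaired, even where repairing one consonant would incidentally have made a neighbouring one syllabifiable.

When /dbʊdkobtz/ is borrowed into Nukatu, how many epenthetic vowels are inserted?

After substitution the input is /wbʊwkobtz/.
The unsyllabifiable consonants are /w/, /w/, /b/, /t/, /z/; each receives one epenthetic vowel.

5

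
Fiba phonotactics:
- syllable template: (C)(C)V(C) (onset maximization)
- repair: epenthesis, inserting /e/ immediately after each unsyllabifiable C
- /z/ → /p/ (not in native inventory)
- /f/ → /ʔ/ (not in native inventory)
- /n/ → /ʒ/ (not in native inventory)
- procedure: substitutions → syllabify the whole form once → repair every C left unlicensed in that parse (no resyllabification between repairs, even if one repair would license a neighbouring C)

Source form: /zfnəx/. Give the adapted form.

peʔʒəx

Substitution: /z/ → /p/, /f/ → /ʔ/, /n/ → /ʒ/, giving /pʔʒəx/.
Under (C)(C)V(C), the unsyllabifiable consonants are /p/ (at most one coda consonant is licensed; onsets may contain at most 2 consonants).
Each unlicensed consonant becomes the onset of a new syllable: /p/ → /pe/.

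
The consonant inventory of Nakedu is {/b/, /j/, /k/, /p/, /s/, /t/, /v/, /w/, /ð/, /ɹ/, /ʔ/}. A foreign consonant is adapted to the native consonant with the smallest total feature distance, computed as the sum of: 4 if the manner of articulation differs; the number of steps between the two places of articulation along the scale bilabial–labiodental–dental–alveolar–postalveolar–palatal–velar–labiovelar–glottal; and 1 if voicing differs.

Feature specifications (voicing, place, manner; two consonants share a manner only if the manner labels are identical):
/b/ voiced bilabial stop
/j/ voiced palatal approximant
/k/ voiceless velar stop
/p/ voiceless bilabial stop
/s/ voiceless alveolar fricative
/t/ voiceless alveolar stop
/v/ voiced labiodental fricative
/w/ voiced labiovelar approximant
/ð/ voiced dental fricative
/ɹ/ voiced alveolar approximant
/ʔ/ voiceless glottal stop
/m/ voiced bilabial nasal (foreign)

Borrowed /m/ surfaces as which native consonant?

/b/ is closest: manner differs (nasal→stop, +4), place distance 0 (bilabial→bilabial), same voicing; total 4. Next closest is /p/ at distance 5.

b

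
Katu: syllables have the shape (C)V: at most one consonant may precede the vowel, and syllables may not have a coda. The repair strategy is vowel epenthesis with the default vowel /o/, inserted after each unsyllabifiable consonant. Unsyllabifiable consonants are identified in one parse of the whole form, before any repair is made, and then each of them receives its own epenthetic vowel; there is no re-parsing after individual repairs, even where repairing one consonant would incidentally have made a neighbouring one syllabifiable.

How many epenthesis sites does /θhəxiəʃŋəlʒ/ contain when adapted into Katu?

The unsyllabifiable consonants are /θ/, /ʃ/, /l/, /ʒ/; each receives one epenthetic vowel.

4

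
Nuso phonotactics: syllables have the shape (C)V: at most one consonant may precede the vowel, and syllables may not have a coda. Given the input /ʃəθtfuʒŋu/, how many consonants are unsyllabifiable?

3

Syllabifying with onset maximization leaves /θ/, /t/, /ʒ/ stranded (no codas are permitted; onsets are limited to one consonant).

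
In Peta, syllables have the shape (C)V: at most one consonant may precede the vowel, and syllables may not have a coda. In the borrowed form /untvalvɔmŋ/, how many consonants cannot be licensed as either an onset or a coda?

Under (C)V, the unsyllabifiable consonants are /n/, /t/, /l/, /m/, /ŋ/ (no codas are permitted; onsets are limited to one consonant).

5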